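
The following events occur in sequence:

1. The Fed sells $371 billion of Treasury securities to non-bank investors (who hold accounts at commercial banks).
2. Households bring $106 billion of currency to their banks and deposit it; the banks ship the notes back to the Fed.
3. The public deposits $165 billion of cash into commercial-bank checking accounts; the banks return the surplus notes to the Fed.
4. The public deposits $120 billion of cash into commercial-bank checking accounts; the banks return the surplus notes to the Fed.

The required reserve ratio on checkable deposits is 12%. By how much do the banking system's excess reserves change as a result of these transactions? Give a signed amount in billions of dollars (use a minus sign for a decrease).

+$17.6 billion

Asset sale (to non-banks) $371 billion: reserves −$371B, deposits −$371B.
Currency deposit $106 billion: reserves +$106B, deposits +$106B.
Currency deposit $165 billion: reserves +$165B, deposits +$165B.
Currency deposit $120 billion: reserves +$120B, deposits +$120B.
Totals: Δreserves = +$20B, Δdeposits = +$20B.
Δrequired reserves = 12% × +$20B = +$2.4B.
Δexcess reserves = Δreserves − Δrequired = +$20B − (+$2.4B) = +$17.6 billion.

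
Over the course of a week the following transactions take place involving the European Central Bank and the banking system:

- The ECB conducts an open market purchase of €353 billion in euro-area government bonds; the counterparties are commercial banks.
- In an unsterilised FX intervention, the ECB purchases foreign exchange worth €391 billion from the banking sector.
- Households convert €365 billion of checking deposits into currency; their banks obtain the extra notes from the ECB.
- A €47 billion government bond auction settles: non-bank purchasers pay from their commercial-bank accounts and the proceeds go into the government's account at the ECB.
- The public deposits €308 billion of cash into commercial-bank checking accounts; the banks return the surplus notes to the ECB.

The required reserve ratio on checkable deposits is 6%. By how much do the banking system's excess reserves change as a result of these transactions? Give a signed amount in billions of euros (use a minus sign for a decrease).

OMO purchase (from banks) €353 billion: reserves +€353B, deposits 0.
FX purchase €391 billion: reserves +€391B, deposits 0.
Currency withdrawal €365 billion: reserves −€365B, deposits −€365B.
Government account inflow €47 billion: reserves −€47B, deposits −€47B.
Currency deposit €308 billion: reserves +€308B, deposits +€308B.
Totals: Δreserves = +€640B, Δdeposits = −€104B.
Δrequired reserves = 6% × −€104B = −€6.24B.
Δexcess reserves = Δreserves − Δrequired = +€640B − (−€6.24B) = +€646.24 billion.

+€646.24 billion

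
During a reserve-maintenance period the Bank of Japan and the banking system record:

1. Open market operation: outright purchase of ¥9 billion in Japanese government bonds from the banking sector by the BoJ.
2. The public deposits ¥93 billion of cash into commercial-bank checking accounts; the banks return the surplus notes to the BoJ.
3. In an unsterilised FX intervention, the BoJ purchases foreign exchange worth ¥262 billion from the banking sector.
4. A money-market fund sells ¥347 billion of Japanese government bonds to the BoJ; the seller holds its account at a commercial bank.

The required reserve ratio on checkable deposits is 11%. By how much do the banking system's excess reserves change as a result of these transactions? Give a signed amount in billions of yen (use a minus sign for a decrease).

OMO purchase (from banks) ¥9 billion: reserves +¥9B, deposits 0.
Currency deposit ¥93 billion: reserves +¥93B, deposits +¥93B.
FX purchase ¥262 billion: reserves +¥262B, deposits 0.
Asset purchase (from non-banks) ¥347 billion: reserves +¥347B, deposits +¥347B.
Totals: Δreserves = +¥711B, Δdeposits = +¥440B.
Δrequired reserves = 11% × +¥440B = +¥48.4B.
Δexcess reserves = Δreserves − Δrequired = +¥711B − (+¥48.4B) = +¥662.6 billion.

+¥662.6 billion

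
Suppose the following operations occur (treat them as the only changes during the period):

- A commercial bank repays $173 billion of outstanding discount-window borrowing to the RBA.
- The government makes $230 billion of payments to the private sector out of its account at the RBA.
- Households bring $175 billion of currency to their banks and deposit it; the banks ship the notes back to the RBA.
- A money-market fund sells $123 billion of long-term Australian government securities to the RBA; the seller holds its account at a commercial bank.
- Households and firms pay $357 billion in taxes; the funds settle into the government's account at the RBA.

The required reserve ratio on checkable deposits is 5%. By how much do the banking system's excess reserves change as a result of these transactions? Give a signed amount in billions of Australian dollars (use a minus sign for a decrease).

-$10.55 billion

Discount-window repayment $173 billion: reserves −$173B, deposits 0.
Government spending $230 billion: reserves +$230B, deposits +$230B.
Currency deposit $175 billion: reserves +$175B, deposits +$175B.
Asset purchase (from non-banks) $123 billion: reserves +$123B, deposits +$123B.
Government account inflow $357 billion: reserves −$357B, deposits −$357B.
Totals: Δreserves = −$2B, Δdeposits = +$171B.
Δrequired reserves = 5% × +$171B = +$8.55B.
Δexcess reserves = Δreserves − Δrequired = −$2B − (+$8.55B) = -$10.55 billion.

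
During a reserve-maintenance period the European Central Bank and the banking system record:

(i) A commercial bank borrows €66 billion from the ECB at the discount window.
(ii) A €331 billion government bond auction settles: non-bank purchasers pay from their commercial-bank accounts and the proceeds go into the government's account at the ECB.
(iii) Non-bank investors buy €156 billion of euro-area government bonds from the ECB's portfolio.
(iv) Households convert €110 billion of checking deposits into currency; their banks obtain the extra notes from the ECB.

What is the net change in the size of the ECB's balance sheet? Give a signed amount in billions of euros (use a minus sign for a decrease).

-€90 billion

Discount-window loan €66 billion: an ECB asset is acquired → +€66B.
Government account inflow €331 billion: only the composition of liabilities changes → 0.
Asset sale (to non-banks) €156 billion: an ECB asset is shed → −€156B.
Currency withdrawal €110 billion: only the composition of liabilities changes → 0.
Net: 66 + 0 − 156 + 0 = -€90 billion.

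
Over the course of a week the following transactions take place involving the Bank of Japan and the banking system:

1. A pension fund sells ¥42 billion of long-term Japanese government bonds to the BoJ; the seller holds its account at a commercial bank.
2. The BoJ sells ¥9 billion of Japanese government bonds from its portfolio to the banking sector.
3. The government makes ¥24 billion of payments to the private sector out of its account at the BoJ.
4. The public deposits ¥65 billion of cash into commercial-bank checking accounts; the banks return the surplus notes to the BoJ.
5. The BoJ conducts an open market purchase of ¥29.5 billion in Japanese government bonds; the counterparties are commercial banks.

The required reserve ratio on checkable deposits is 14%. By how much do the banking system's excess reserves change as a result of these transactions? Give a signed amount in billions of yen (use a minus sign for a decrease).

+¥133.16 billion

Asset purchase (from non-banks) ¥42 billion: reserves +¥42B, deposits +¥42B.
OMO sale (to banks) ¥9 billion: reserves −¥9B, deposits 0.
Government spending ¥24 billion: reserves +¥24B, deposits +¥24B.
Currency deposit ¥65 billion: reserves +¥65B, deposits +¥65B.
OMO purchase (from banks) ¥29.5 billion: reserves +¥29.5B, deposits 0.
Totals: Δreserves = +¥151.5B, Δdeposits = +¥131B.
Δrequired reserves = 14% × +¥131B = +¥18.34B.
Δexcess reserves = Δreserves − Δrequired = +¥151.5B − (+¥18.34B) = +¥133.16 billion.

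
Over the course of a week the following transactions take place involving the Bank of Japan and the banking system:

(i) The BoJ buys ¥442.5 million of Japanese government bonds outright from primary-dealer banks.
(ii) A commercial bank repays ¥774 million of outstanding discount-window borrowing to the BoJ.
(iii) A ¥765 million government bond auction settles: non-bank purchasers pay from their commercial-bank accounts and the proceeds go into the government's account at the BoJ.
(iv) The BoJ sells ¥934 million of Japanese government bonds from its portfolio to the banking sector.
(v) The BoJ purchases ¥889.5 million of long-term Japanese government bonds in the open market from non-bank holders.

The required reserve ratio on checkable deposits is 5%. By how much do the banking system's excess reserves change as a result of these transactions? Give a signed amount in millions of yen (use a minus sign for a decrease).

OMO purchase (from banks) ¥442.5 million: reserves +¥442.5M, deposits 0.
Discount-window repayment ¥774 million: reserves −¥774M, deposits 0.
Government account inflow ¥765 million: reserves −¥765M, deposits −¥765M.
OMO sale (to banks) ¥934 million: reserves −¥934M, deposits 0.
Asset purchase (from non-banks) ¥889.5 million: reserves +¥889.5M, deposits +¥889.5M.
Totals: Δreserves = −¥1141M, Δdeposits = +¥124.5M.
Δrequired reserves = 5% × +¥124.5M = +¥6.225M.
Δexcess reserves = Δreserves − Δrequired = −¥1141M − (+¥6.225M) = -¥1147.225 million.

-¥1147.225 million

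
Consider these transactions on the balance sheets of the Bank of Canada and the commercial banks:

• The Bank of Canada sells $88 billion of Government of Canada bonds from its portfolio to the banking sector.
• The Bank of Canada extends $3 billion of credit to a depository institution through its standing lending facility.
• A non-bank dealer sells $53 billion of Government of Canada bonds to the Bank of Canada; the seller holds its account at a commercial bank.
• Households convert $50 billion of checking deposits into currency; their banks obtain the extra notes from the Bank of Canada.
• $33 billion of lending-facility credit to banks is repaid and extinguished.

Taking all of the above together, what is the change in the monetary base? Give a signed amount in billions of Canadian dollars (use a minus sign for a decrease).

-$65 billion

Bank of Canada balance sheet:
  Assets:      Securities −$35B, Loans to banks −$30B
  Liabilities: Bank reserves −$115B, Currency in circulation +$50B
Monetary base = currency + reserves: +$50B + (−$115B) = -$65 billion.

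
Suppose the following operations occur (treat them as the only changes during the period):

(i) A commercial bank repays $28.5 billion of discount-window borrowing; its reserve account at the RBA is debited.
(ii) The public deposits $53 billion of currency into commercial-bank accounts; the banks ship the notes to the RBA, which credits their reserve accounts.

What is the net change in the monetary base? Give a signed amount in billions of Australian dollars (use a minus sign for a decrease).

-$28.5 billion

RBA balance sheet:
  Assets:      Loans to banks −$28.5B
  Liabilities: Bank reserves +$24.5B, Currency in circulation −$53B
Commercial banking system:
  Assets:      Reserves at CB +$24.5B
  Liabilities: Checkable deposits +$53B, Borrowings from CB −$28.5B
Monetary base = currency + reserves: −$53B + (+$24.5B) = -$28.5 billion.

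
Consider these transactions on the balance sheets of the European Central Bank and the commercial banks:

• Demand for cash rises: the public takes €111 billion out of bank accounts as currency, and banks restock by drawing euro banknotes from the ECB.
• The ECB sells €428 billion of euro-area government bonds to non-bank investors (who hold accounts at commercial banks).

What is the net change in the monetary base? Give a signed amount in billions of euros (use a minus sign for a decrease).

Currency withdrawal €111 billion: just a shift between currency and reserves — both are base money → 0.
Asset sale (to non-banks) €428 billion: ECB balance sheet contracts → −€428B.
Net: 0 − 428 = -€428 billion.

-€428 billion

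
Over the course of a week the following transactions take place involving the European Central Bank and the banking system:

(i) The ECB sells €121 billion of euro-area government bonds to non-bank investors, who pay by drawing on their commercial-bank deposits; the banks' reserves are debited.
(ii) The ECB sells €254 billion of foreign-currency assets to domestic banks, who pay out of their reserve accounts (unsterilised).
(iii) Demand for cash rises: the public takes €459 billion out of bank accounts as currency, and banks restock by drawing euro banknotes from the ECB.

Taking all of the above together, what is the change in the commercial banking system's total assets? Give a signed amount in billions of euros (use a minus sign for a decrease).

Asset sale (to non-banks) €121 billion: bank balance sheets shrink → −€121B.
FX sale €254 billion: just an asset swap on bank balance sheets → 0.
Currency withdrawal €459 billion: bank balance sheets shrink → −€459B.
Net: −121 + 0 − 459 = -€580 billion.

-€580 billion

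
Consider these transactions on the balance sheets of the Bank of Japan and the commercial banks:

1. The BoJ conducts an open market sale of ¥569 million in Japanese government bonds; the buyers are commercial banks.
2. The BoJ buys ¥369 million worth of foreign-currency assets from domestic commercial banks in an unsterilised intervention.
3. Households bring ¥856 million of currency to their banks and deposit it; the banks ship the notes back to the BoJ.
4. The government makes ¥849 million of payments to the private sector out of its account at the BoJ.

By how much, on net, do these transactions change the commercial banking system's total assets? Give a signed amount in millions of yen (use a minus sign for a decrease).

+¥1705 million

OMO sale (to banks) ¥569 million: just an asset swap on bank balance sheets → 0.
FX purchase ¥369 million: just an asset swap on bank balance sheets → 0.
Currency deposit ¥856 million: bank balance sheets expand → +¥856M.
Government spending ¥849 million: bank balance sheets expand → +¥849M.
Net: 0 + 0 + 856 + 849 = +¥1705 million.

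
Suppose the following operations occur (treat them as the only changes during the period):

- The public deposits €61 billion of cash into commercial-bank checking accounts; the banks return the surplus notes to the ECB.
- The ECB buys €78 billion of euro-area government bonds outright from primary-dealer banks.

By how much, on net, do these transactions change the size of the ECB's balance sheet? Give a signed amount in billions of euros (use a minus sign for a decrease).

Currency deposit €61 billion: only the composition of liabilities changes → 0.
OMO purchase (from banks) €78 billion: an ECB asset is acquired → +€78B.
Net: 0 + 78 = +€78 billion.

+€78 billion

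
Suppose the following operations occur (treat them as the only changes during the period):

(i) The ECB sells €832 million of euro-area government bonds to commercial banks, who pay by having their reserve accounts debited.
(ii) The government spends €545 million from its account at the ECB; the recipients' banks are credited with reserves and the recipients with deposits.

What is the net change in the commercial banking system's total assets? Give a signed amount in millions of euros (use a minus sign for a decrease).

OMO sale (to banks) €832 million: just an asset swap on bank balance sheets → 0.
Government spending €545 million: bank balance sheets expand → +€545M.
Net: 0 + 545 = +€545 million.

+€545 million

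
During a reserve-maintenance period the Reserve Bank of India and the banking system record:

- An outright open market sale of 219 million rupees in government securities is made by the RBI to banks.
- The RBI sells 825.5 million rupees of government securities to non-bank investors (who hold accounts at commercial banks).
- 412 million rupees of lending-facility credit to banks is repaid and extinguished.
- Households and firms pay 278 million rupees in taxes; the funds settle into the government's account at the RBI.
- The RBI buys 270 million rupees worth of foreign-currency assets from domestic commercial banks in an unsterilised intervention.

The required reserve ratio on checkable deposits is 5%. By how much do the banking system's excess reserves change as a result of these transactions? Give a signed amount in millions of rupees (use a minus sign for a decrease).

OMO sale (to banks) 219 million rupees: reserves −219M, deposits 0.
Asset sale (to non-banks) 825.5 million rupees: reserves −825.5M, deposits −825.5M.
Discount-window repayment 412 million rupees: reserves −412M, deposits 0.
Government account inflow 278 million rupees: reserves −278M, deposits −278M.
FX purchase 270 million rupees: reserves +270M, deposits 0.
Totals: Δreserves = −1464.5M, Δdeposits = −1103.5M.
Δrequired reserves = 5% × −1103.5M = −55.175M.
Δexcess reserves = Δreserves − Δrequired = −1464.5M − (−55.175M) = -1409.325 million.

-1409.325 million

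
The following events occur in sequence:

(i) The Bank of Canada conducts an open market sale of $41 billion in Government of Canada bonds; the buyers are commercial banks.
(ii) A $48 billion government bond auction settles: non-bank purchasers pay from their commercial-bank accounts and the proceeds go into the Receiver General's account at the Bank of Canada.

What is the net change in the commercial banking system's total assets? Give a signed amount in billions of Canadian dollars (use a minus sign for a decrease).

-$48 billion

OMO sale (to banks) $41 billion: just an asset swap on bank balance sheets → 0.
Government account inflow $48 billion: bank balance sheets shrink → −$48B.
Net: 0 − 48 = -$48 billion.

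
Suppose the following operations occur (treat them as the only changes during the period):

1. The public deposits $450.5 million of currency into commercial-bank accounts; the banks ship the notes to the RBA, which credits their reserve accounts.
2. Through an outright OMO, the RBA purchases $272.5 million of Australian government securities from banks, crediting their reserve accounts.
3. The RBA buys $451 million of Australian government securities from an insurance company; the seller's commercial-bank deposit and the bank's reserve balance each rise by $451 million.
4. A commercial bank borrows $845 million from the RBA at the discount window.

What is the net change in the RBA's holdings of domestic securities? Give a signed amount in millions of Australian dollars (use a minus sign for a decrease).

+$723.5 million

Currency deposit $450.5 million: the RBA's securities portfolio is untouched → 0.
OMO purchase (from banks) $272.5 million: securities added to the RBA's portfolio → +$272.5M.
Asset purchase (from non-banks) $451 million: securities added to the RBA's portfolio → +$451M.
Discount-window loan $845 million: the RBA's securities portfolio is untouched → 0.
Net: 0 + 272.5 + 451 + 0 = +$723.5 million.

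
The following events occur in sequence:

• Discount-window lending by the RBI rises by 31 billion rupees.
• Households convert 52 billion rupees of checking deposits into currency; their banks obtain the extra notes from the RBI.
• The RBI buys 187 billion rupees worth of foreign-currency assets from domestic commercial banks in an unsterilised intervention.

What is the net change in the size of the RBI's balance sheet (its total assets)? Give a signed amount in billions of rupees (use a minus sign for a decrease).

Discount-window loan 31 billion rupees: an RBI asset is acquired → +31B.
Currency withdrawal 52 billion rupees: only the composition of liabilities changes → 0.
FX purchase 187 billion rupees: an RBI asset is acquired → +187B.
Net: 31 + 0 + 187 = +218 billion.

+218 billion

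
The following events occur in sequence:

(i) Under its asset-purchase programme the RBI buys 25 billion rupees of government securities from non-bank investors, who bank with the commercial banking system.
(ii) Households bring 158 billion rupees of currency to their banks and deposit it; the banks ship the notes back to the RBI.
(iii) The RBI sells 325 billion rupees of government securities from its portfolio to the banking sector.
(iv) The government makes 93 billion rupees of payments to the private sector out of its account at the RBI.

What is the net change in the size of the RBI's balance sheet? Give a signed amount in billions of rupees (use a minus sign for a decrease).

RBI balance sheet:
  Assets:      Securities −300B
  Liabilities: Bank reserves −49B, Currency in circulation −158B, Government deposits −93B
Commercial banking system:
  Assets:      Reserves at CB −49B, Securities +325B
  Liabilities: Checkable deposits +276B
Change in total RBI assets = -300 billion.

-300 billion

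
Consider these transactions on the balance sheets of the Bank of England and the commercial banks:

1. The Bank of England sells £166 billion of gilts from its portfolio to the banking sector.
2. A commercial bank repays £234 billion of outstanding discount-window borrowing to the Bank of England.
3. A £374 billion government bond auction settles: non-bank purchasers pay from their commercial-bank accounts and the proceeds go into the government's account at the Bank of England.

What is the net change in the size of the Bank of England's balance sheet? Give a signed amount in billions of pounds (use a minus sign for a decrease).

OMO sale (to banks) £166 billion: a Bank of England asset is shed → −£166B.
Discount-window repayment £234 billion: a Bank of England asset is shed → −£234B.
Government account inflow £374 billion: only the composition of liabilities changes → 0.
Net: −166 − 234 + 0 = -£400 billion.

-£400 billion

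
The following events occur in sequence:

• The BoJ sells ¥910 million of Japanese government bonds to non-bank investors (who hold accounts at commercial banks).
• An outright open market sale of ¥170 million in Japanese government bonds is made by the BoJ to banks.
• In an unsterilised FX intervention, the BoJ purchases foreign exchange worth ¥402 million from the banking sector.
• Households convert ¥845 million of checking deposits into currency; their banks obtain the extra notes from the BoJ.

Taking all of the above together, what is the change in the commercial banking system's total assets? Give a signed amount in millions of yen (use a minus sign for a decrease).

-¥1755 million

BoJ balance sheet:
  Assets:      Securities −¥1080M, Foreign assets +¥402M
  Liabilities: Bank reserves −¥1523M, Currency in circulation +¥845M
Commercial banking system:
  Assets:      Reserves at CB −¥1523M, Securities +¥170M, Foreign assets −¥402M
  Liabilities: Checkable deposits −¥1755M
Change in total bank assets = -¥1755 million.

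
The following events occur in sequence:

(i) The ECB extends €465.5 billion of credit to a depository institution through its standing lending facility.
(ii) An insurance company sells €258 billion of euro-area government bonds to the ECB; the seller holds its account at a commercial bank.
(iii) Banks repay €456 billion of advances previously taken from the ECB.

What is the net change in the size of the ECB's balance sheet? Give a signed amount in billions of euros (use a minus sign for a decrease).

+€267.5 billion

Discount-window loan €465.5 billion: an ECB asset is acquired → +€465.5B.
Asset purchase (from non-banks) €258 billion: an ECB asset is acquired → +€258B.
Discount-window repayment €456 billion: an ECB asset is shed → −€456B.
Net: 465.5 + 258 − 456 = +€267.5 billion.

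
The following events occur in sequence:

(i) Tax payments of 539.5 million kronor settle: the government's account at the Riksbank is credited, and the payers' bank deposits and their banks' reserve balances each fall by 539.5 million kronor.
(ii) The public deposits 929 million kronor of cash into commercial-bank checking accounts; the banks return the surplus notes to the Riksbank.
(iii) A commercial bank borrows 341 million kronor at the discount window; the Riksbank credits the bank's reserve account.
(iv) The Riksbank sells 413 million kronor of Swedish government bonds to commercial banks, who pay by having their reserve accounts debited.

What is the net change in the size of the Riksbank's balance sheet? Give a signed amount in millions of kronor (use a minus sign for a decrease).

-72 million

Riksbank balance sheet:
  Assets:      Securities −413M, Loans to banks +341M
  Liabilities: Bank reserves +317.5M, Currency in circulation −929M, Government deposits +539.5M
Change in total Riksbank assets = -72 million.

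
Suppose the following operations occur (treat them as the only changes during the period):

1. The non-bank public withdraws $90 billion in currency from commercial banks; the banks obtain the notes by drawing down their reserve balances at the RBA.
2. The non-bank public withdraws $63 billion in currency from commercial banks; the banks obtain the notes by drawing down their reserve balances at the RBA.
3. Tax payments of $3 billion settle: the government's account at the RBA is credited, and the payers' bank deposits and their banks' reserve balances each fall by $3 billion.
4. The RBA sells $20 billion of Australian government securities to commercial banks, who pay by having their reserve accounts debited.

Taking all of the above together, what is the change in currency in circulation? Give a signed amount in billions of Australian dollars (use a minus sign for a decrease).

+$153 billion

RBA balance sheet:
  Assets:      Securities −$20B
  Liabilities: Bank reserves −$176B, Currency in circulation +$153B, Government deposits +$3B
Commercial banking system:
  Assets:      Reserves at CB −$176B, Securities +$20B
  Liabilities: Checkable deposits −$156B
So the change in currency in circulation is +$153 billion.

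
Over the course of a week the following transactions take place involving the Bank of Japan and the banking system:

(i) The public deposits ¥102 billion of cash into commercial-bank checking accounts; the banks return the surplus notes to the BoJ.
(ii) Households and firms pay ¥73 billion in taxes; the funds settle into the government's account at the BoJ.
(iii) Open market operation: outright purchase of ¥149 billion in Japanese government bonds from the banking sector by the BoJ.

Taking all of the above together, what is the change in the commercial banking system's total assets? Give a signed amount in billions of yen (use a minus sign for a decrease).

+¥29 billion

BoJ balance sheet:
  Assets:      Securities +¥149B
  Liabilities: Bank reserves +¥178B, Currency in circulation −¥102B, Government deposits +¥73B
Commercial banking system:
  Assets:      Reserves at CB +¥178B, Securities −¥149B
  Liabilities: Checkable deposits +¥29B
Change in total bank assets = +¥29 billion.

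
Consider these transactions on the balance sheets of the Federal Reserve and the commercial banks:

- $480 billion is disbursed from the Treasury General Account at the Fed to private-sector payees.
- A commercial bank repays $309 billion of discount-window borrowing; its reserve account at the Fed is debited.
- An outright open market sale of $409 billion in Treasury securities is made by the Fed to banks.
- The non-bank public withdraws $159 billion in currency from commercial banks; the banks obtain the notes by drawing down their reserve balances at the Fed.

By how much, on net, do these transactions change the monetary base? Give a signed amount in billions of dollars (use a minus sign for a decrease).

Government spending $480 billion: a non-base liability converts back to reserves → +$480B.
Discount-window repayment $309 billion: Fed balance sheet contracts → −$309B.
OMO sale (to banks) $409 billion: Fed balance sheet contracts → −$409B.
Currency withdrawal $159 billion: just a shift between currency and reserves — both are base money → 0.
Net: 480 − 309 − 409 + 0 = -$238 billion.

-$238 billion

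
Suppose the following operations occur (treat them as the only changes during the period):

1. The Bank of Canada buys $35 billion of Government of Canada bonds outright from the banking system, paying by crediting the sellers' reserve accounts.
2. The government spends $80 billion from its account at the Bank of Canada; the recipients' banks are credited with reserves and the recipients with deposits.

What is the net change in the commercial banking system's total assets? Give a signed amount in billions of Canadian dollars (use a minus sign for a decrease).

+$80 billion

OMO purchase (from banks) $35 billion: just an asset swap on bank balance sheets → 0.
Government spending $80 billion: bank balance sheets expand → +$80B.
Net: 0 + 80 = +$80 billion.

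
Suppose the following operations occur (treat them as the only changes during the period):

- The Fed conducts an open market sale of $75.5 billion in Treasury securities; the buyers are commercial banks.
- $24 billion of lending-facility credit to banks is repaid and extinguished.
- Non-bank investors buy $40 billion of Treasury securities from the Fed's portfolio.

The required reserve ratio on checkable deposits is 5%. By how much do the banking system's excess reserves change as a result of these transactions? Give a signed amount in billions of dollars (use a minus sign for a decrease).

-$137.5 billion

OMO sale (to banks) $75.5 billion: reserves −$75.5B, deposits 0.
Discount-window repayment $24 billion: reserves −$24B, deposits 0.
Asset sale (to non-banks) $40 billion: reserves −$40B, deposits −$40B.
Totals: Δreserves = −$139.5B, Δdeposits = −$40B.
Δrequired reserves = 5% × −$40B = −$2B.
Δexcess reserves = Δreserves − Δrequired = −$139.5B − (−$2B) = -$137.5 billion.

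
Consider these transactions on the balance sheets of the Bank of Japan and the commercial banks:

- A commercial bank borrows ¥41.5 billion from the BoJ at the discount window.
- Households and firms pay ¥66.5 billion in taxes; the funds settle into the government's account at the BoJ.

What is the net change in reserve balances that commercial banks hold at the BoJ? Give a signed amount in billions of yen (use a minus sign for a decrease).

BoJ balance sheet:
  Assets:      Loans to banks +¥41.5B
  Liabilities: Bank reserves −¥25B, Government deposits +¥66.5B
So the change in reserve balances that commercial banks hold at the BoJ is -¥25 billion.

-¥25 billion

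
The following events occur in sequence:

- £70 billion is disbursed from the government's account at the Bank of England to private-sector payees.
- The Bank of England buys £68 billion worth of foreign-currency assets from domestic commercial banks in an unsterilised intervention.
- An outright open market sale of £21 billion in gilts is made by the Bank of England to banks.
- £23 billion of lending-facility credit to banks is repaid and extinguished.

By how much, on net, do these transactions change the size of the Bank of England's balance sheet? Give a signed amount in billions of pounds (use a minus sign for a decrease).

Bank of England balance sheet:
  Assets:      Securities −£21B, Loans to banks −£23B, Foreign assets +£68B
  Liabilities: Bank reserves +£94B, Government deposits −£70B
Change in total Bank of England assets = +£24 billion.

+£24 billion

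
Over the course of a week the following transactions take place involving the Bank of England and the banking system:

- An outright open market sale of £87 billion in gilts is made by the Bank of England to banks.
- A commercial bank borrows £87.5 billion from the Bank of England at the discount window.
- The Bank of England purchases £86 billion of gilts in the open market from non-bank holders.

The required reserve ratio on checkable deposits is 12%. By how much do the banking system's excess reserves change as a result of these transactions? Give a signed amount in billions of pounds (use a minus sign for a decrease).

OMO sale (to banks) £87 billion: reserves −£87B, deposits 0.
Discount-window loan £87.5 billion: reserves +£87.5B, deposits 0.
Asset purchase (from non-banks) £86 billion: reserves +£86B, deposits +£86B.
Totals: Δreserves = +£86.5B, Δdeposits = +£86B.
Δrequired reserves = 12% × +£86B = +£10.32B.
Δexcess reserves = Δreserves − Δrequired = +£86.5B − (+£10.32B) = +£76.18 billion.

+£76.18 billion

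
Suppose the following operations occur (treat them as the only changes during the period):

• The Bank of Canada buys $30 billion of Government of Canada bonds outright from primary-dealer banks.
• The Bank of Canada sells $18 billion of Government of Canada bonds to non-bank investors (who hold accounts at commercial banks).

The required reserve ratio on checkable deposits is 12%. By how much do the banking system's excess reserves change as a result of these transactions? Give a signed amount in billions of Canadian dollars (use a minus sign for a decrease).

OMO purchase (from banks) $30 billion: reserves +$30B, deposits 0.
Asset sale (to non-banks) $18 billion: reserves −$18B, deposits −$18B.
Totals: Δreserves = +$12B, Δdeposits = −$18B.
Δrequired reserves = 12% × −$18B = −$2.16B.
Δexcess reserves = Δreserves − Δrequired = +$12B − (−$2.16B) = +$14.16 billion.

+$14.16 billion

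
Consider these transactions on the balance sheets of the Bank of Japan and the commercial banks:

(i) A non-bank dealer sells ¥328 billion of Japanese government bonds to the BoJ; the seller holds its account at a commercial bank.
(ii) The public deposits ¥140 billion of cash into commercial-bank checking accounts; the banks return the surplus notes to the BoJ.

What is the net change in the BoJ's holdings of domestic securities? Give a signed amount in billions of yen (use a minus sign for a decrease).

Asset purchase (from non-banks) ¥328 billion: securities added to the BoJ's portfolio → +¥328B.
Currency deposit ¥140 billion: the BoJ's securities portfolio is untouched → 0.
Net: 328 + 0 = +¥328 billion.

+¥328 billion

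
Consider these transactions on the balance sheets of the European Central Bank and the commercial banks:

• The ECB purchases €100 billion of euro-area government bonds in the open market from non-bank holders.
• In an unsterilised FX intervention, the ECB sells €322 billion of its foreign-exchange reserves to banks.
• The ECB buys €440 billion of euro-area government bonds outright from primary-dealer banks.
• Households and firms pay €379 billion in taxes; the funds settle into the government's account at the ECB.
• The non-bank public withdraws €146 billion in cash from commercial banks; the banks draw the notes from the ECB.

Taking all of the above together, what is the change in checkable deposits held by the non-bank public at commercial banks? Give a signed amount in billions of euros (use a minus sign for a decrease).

-€425 billion

ECB balance sheet:
  Assets:      Securities +€540B, Foreign assets −€322B
  Liabilities: Bank reserves −€307B, Currency in circulation +€146B, Government deposits +€379B
Commercial banking system:
  Assets:      Reserves at CB −€307B, Securities −€440B, Foreign assets +€322B
  Liabilities: Checkable deposits −€425B
So the change in checkable deposits held by the non-bank public at commercial banks is -€425 billion.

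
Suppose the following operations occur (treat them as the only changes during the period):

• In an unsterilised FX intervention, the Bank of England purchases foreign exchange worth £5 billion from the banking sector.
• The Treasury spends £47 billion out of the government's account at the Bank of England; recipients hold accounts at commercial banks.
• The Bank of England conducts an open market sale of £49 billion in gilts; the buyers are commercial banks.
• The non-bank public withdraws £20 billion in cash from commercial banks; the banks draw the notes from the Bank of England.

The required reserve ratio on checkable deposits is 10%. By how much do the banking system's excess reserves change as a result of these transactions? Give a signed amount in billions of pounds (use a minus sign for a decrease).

FX purchase £5 billion: reserves +£5B, deposits 0.
Government spending £47 billion: reserves +£47B, deposits +£47B.
OMO sale (to banks) £49 billion: reserves −£49B, deposits 0.
Currency withdrawal £20 billion: reserves −£20B, deposits −£20B.
Totals: Δreserves = −£17B, Δdeposits = +£27B.
Δrequired reserves = 10% × +£27B = +£2.7B.
Δexcess reserves = Δreserves − Δrequired = −£17B − (+£2.7B) = -£19.7 billion.

-£19.7 billion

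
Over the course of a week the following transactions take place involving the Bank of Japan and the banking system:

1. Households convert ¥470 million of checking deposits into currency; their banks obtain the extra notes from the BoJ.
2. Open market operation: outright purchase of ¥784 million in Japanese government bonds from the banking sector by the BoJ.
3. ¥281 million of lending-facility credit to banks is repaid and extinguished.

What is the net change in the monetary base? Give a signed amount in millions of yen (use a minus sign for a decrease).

BoJ balance sheet:
  Assets:      Securities +¥784M, Loans to banks −¥281M
  Liabilities: Bank reserves +¥33M, Currency in circulation +¥470M
Monetary base = currency + reserves: +¥470M + (+¥33M) = +¥503 million.

+¥503 million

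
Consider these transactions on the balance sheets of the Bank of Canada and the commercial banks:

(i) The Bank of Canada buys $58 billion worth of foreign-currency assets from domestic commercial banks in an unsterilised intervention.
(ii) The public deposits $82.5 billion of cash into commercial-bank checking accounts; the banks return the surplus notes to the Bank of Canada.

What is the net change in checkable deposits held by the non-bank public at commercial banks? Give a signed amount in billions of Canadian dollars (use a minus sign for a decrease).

+$82.5 billion

Bank of Canada balance sheet:
  Assets:      Foreign assets +$58B
  Liabilities: Bank reserves +$140.5B, Currency in circulation −$82.5B
Commercial banking system:
  Assets:      Reserves at CB +$140.5B, Foreign assets −$58B
  Liabilities: Checkable deposits +$82.5B
So the change in checkable deposits held by the non-bank public at commercial banks is +$82.5 billion.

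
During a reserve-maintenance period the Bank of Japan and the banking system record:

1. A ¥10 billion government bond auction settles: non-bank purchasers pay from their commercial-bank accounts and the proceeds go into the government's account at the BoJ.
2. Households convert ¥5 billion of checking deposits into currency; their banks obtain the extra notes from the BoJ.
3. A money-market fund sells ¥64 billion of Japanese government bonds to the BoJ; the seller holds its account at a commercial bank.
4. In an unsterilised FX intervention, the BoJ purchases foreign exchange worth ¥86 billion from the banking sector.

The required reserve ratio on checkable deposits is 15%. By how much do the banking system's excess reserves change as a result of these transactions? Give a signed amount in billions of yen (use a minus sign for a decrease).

+¥127.65 billion

Government account inflow ¥10 billion: reserves −¥10B, deposits −¥10B.
Currency withdrawal ¥5 billion: reserves −¥5B, deposits −¥5B.
Asset purchase (from non-banks) ¥64 billion: reserves +¥64B, deposits +¥64B.
FX purchase ¥86 billion: reserves +¥86B, deposits 0.
Totals: Δreserves = +¥135B, Δdeposits = +¥49B.
Δrequired reserves = 15% × +¥49B = +¥7.35B.
Δexcess reserves = Δreserves − Δrequired = +¥135B − (+¥7.35B) = +¥127.65 billion.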